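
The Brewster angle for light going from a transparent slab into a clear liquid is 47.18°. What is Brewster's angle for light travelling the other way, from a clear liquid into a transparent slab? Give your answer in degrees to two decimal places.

The two Brewster angles are complementary: θ_B' = 90° − θ_B = 90° − 47.18° = 42.82°.

θ_B' ≈ 42.82°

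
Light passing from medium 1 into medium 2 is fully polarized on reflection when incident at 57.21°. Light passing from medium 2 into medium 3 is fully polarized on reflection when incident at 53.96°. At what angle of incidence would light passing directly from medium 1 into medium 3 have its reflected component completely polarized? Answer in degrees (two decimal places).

θ_B ≈ 64.89°

n₂/n₁ = tan 57.21° = 1.5523 and n₃/n₂ = tan 53.96° = 1.3744.
So n₃/n₁ = (n₂/n₁)(n₃/n₂) = 1.5523 × 1.3744 = 2.1334.
θ_B(1→3) = arctan(2.1334) = 64.89°.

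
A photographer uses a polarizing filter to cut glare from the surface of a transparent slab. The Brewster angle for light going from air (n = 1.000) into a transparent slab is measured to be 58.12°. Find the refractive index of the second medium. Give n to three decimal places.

At the Brewster angle, tan θ_B = n₂/n₁ with n₁ on the incident side (air) and n₂ on the transmitted side (a transparent slab).
n₂ = n₁ tan θ_B = 1.000 × tan 58.12° = 1.608.

n ≈ 1.608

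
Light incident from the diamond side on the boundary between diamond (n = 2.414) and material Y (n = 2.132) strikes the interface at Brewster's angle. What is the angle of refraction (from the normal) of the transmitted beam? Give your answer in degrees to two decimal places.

First find Brewster's angle: tan θ_B = 2.132/2.414 = 0.8832, giving θ_B = 41.45°.
The refracted ray is perpendicular to the reflected ray, so θ_t = 90° − θ_B = 48.55°.

θ_t ≈ 48.55°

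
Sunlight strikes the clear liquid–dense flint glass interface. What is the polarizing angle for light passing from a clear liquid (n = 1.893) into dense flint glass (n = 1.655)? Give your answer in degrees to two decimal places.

Brewster's condition: tan θ_B = n₂/n₁ = 1.655/1.893 = 0.8743.
So θ_B = arctan 0.8743 = 41.16°.

θ_B ≈ 41.16°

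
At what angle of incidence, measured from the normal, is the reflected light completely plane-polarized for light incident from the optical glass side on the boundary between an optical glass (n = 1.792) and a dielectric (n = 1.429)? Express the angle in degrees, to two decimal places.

tan θ_B = n₂/n₁ = 1.429/1.792 = 0.7974.
θ_B = arctan(0.7974) = 38.57°.

θ_B ≈ 38.57°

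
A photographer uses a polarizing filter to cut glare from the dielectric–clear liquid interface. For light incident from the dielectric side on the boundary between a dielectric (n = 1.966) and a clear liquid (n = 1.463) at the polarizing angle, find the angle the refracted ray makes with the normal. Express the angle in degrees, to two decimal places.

θ_t ≈ 53.35°

θ_B = arctan(n₂/n₁) = arctan(1.463/1.966) = 36.65°.
At Brewster's angle the reflected and refracted rays are perpendicular, so θ_t = 90° − θ_B = 90° − 36.65° = 53.35°.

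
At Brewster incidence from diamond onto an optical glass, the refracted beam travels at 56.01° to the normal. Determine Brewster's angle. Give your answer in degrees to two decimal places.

At Brewster's angle the reflected and refracted rays are perpendicular, so θ_B + θ_t = 90°.
θ_B = 90° − 56.01° = 33.99°.

θ_B ≈ 33.99°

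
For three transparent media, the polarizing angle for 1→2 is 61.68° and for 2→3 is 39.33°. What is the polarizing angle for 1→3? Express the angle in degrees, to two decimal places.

n₂/n₁ = tan 61.68° = 1.8556 and n₃/n₂ = tan 39.33° = 0.8194.
Multiplying, n₃/n₁ = 1.8556 × 0.8194 = 1.5205, and θ_B(1→3) = arctan 1.5205 = 56.67°.

θ_B ≈ 56.67°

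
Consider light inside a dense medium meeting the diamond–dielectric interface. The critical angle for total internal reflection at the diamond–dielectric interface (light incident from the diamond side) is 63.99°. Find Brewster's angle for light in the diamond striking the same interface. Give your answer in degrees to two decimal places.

θ_B ≈ 41.95°

At the critical angle sin θ_c = n₂/n₁, giving n₂/n₁ = sin 63.99° = 0.8987.
Then tan θ_B = n₂/n₁ = 0.8987, so θ_B = arctan 0.8987 = 41.95°.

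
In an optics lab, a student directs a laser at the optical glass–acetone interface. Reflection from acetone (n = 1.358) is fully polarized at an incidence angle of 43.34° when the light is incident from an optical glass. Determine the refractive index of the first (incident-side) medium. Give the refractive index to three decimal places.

Full polarization of the reflected beam means tan θ_B = n₂/n₁, where n₁ is the incident medium (an optical glass).
n₁ = n₂ / tan θ_B = 1.358 / tan 43.34° = 1.439.

n ≈ 1.439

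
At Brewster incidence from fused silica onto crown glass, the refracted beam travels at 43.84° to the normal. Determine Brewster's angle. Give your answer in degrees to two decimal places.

Since the reflected and refracted rays are at right angles at the polarizing angle, θ_B + θ_t = 90°.
θ_B = 90° − 43.84° = 46.16°.

θ_B ≈ 46.16°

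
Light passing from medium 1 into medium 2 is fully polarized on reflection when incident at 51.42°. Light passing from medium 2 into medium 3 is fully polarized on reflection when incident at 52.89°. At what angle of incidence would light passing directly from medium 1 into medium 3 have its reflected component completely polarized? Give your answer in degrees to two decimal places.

tan θ_B(1→2) = n₂/n₁ = tan 51.42° = 1.2536.
tan θ_B(2→3) = n₃/n₂ = tan 52.89° = 1.3218.
So n₃/n₁ = (n₂/n₁)(n₃/n₂) = 1.2536 × 1.3218 = 1.6569.
θ_B(1→3) = arctan(1.6569) = 58.89°.

θ_B ≈ 58.89°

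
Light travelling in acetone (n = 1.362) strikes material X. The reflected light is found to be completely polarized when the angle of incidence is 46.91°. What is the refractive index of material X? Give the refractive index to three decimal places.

n ≈ 1.456

Brewster's law: tan θ_B = n₂/n₁ (light incident in acetone, refracted into material X).
n₂ = n₁ tan θ_B = 1.362 × tan 46.91° = 1.456.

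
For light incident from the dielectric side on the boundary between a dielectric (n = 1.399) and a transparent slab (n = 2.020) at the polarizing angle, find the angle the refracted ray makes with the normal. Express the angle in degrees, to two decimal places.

θ_t ≈ 34.71°

θ_B = arctan(n₂/n₁) = arctan(2.020/1.399) = 55.29°.
At Brewster's angle the reflected and refracted rays are perpendicular, so θ_t = 90° − θ_B = 90° − 55.29° = 34.71°.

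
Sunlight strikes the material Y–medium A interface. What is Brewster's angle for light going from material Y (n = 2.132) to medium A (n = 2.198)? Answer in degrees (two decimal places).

tan θ_B = n₂/n₁ = 2.198/2.132 = 1.0310.
θ_B = arctan(1.0310) = 45.87°.

θ_B ≈ 45.87°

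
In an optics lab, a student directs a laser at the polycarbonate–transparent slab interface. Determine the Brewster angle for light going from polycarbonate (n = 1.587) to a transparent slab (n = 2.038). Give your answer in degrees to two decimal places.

The reflected p-component vanishes when tan θ_B = n₂/n₁.
Brewster's condition: tan θ_B = n₂/n₁ = 2.038/1.587 = 1.2842.
So θ_B = arctan 1.2842 = 52.09°.

θ_B ≈ 52.09°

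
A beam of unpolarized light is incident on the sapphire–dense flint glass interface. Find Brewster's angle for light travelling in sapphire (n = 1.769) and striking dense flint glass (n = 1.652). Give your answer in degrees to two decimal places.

tan θ_B = n₂/n₁ = 1.652/1.769 = 0.9339.
So θ_B = arctan 0.9339 = 43.04°.

θ_B ≈ 43.04°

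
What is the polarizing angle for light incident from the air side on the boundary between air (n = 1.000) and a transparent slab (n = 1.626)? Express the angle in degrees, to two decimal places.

The reflected p-component vanishes when tan θ_B = n₂/n₁.
Here n₂/n₁ = 1.626/1.000 = 1.6260, and Brewster's law gives tan θ_B = n₂/n₁.
θ_B = arctan(1.6260) = 58.41°.

θ_B ≈ 58.41°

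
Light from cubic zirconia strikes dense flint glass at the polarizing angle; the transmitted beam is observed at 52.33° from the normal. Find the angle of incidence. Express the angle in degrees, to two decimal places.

At Brewster's angle the reflected and refracted rays are perpendicular, so θ_B + θ_t = 90°.
θ_B = 90° − 52.33° = 37.67°.

θ_B ≈ 37.67°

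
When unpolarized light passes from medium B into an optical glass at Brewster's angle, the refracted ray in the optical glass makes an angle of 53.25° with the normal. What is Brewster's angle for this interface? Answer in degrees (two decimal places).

θ_B ≈ 36.75°

At Brewster's angle the reflected and refracted rays are perpendicular, so θ_B + θ_t = 90°.
So θ_B = 90° − θ_t = 90° − 53.25° = 36.75°.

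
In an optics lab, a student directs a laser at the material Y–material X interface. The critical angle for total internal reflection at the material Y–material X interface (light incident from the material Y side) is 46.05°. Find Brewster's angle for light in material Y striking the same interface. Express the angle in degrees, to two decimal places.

n₂/n₁ = sin θ_c = sin 46.05° = 0.7199.
tan θ_B equals the same ratio, so θ_B = arctan(0.7199) = 35.75°.

θ_B ≈ 35.75°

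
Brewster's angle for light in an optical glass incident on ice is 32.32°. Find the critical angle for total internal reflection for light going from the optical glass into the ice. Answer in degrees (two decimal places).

tan θ_B = n₂/n₁ = tan 32.32° = 0.6327.
Total internal reflection: sin θ_c = n₂/n₁ = 0.6327.
θ_c = arcsin(0.6327) = 39.25°.

θ_c ≈ 39.25°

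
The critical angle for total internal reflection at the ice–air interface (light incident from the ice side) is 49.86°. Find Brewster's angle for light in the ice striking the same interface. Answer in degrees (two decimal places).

θ_B ≈ 37.40°

At the critical angle sin θ_c = n₂/n₁, giving n₂/n₁ = sin 49.86° = 0.7645.
Then tan θ_B = n₂/n₁ = 0.7645, so θ_B = arctan 0.7645 = 37.40°.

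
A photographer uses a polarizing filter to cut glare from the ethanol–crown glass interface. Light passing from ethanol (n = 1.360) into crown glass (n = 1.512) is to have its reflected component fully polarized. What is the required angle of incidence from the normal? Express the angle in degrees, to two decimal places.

θ_B ≈ 48.03°

The reflected p-component vanishes when tan θ_B = n₂/n₁.
tan θ_B = n₂/n₁ = 1.512/1.360 = 1.1118. Taking the arctangent, θ_B = 48.03°.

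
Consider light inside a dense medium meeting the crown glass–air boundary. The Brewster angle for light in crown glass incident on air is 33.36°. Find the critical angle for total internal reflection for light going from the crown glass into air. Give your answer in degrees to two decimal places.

From Brewster, n₂/n₁ = tan θ_B = tan 33.36° = 0.6584.
Then sin θ_c = n₂/n₁ = 0.6584, so θ_c = arcsin 0.6584 = 41.18°.

θ_c ≈ 41.18°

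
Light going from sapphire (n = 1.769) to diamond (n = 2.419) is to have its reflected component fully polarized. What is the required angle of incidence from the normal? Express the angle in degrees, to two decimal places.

Brewster's condition: tan θ_B = n₂/n₁ = 2.419/1.769 = 1.3674.
θ_B = arctan(1.3674) = 53.82°.

θ_B ≈ 53.82°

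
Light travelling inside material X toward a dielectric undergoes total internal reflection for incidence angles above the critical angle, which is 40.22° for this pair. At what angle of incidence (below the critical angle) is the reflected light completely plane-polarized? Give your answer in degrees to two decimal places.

θ_B ≈ 32.85°

sin θ_c = n₂/n₁, so n₂/n₁ = sin 40.22° = 0.6457.
Brewster: tan θ_B = n₂/n₁ = 0.6457.
θ_B = arctan(0.6457) = 32.85°.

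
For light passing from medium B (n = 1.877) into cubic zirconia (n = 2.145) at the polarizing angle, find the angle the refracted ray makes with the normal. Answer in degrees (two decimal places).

θ_t ≈ 41.19°

θ_B = arctan(n₂/n₁) = arctan(2.145/1.877) = 48.81°.
Since θ_B + θ_t = 90° at Brewster incidence, θ_t = 90° − 48.81° = 41.19°.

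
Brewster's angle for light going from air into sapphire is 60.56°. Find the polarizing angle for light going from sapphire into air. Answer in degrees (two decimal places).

tan θ_B' = n₁/n₂ = 1/tan θ_B, so θ_B' = 90° − θ_B.
θ_B' = 90° − 60.56° = 29.44°.

θ_B' ≈ 29.44°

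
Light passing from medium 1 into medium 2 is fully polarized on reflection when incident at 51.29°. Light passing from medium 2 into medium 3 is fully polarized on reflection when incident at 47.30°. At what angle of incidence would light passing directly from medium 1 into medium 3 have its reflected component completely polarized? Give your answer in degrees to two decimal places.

Each Brewster angle gives a ratio: n₂/n₁ = tan 51.29° = 1.2478, n₃/n₂ = tan 47.30° = 1.0837.
Multiplying, n₃/n₁ = 1.2478 × 1.0837 = 1.3522, and θ_B(1→3) = arctan 1.3522 = 53.52°.

θ_B ≈ 53.52°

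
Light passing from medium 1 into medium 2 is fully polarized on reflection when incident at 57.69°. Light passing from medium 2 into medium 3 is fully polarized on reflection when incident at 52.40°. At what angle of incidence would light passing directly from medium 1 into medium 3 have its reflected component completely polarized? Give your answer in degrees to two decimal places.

Each Brewster angle gives a ratio: n₂/n₁ = tan 57.69° = 1.5812, n₃/n₂ = tan 52.40° = 1.2985.
Multiplying, n₃/n₁ = 1.5812 × 1.2985 = 2.0533, and θ_B(1→3) = arctan 2.0533 = 64.03°.

θ_B ≈ 64.03°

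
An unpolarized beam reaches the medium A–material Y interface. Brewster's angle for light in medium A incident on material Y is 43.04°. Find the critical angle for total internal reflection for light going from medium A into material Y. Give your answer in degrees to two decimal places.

θ_c ≈ 69.04°

n₂/n₁ = tan 43.04° = 0.9338; the critical angle satisfies sin θ_c = n₂/n₁.
θ_c = arcsin(0.9338) = 69.04°.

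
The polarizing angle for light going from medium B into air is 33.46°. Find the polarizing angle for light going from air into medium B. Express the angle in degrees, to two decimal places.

θ_B' ≈ 56.54°

The two Brewster angles are complementary: θ_B' = 90° − θ_B = 90° − 33.46° = 56.54°.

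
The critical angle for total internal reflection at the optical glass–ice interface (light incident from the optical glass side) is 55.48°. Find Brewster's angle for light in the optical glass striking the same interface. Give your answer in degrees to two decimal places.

θ_B ≈ 39.49°

At the critical angle sin θ_c = n₂/n₁, giving n₂/n₁ = sin 55.48° = 0.8239.
Then tan θ_B = n₂/n₁ = 0.8239, so θ_B = arctan 0.8239 = 39.49°.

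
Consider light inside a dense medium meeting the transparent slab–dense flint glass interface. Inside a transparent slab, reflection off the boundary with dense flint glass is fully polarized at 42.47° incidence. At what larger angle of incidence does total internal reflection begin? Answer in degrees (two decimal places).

θ_c ≈ 66.26°

From Brewster, n₂/n₁ = tan θ_B = tan 42.47° = 0.9154.
Then sin θ_c = n₂/n₁ = 0.9154, so θ_c = arcsin 0.9154 = 66.26°.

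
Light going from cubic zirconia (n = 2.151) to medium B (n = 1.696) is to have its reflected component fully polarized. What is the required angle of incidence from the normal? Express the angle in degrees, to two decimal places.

tan θ_B = n₂/n₁ = 1.696/2.151 = 0.7885.
So θ_B = arctan 0.7885 = 38.25°.

θ_B ≈ 38.25°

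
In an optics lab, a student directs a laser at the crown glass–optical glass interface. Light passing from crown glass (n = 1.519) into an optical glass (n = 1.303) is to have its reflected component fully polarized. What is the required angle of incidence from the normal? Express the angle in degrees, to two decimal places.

Here n₂/n₁ = 1.303/1.519 = 0.8578, and Brewster's law gives tan θ_B = n₂/n₁. Taking the arctangent, θ_B = 40.62°.

θ_B ≈ 40.62°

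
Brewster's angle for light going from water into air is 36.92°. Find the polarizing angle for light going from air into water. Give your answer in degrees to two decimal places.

θ_B' ≈ 53.08°

Reversing the direction swaps n₁ and n₂, so tan θ_B' = 1/tan θ_B and θ_B' = 90° − θ_B.
Hence θ_B' = 90° − 36.92° = 53.08°.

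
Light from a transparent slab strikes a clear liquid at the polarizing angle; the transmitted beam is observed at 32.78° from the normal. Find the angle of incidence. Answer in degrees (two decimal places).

θ_B ≈ 57.22°

Brewster's condition makes the reflected and refracted beams perpendicular: θ_B + θ_t = 90°.
So θ_B = 90° − θ_t = 90° − 32.78° = 57.22°.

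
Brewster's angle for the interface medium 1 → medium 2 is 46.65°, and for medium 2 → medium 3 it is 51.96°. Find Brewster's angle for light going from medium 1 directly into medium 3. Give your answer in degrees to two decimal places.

tan θ_B(1→2) = n₂/n₁ = tan 46.65° = 1.0593.
tan θ_B(2→3) = n₃/n₂ = tan 51.96° = 1.2781.
So n₃/n₁ = (n₂/n₁)(n₃/n₂) = 1.0593 × 1.2781 = 1.3539.
θ_B(1→3) = arctan(1.3539) = 53.55°.

θ_B ≈ 53.55°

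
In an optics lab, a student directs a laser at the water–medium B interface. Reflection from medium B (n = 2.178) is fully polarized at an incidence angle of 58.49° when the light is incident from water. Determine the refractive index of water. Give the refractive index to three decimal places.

n ≈ 1.335

At the polarizing angle, tan θ_B = n₂/n₁ with n₁ on the incident side (water) and n₂ on the transmitted side (medium B).
n₁ = n₂ / tan θ_B = 2.178 / tan 58.49° = 1.335.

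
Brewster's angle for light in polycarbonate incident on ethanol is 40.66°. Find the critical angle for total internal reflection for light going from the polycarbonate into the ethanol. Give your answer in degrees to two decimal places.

θ_c ≈ 59.20°

n₂/n₁ = tan 40.66° = 0.8589; the critical angle satisfies sin θ_c = n₂/n₁.
θ_c = arcsin(0.8589) = 59.20°.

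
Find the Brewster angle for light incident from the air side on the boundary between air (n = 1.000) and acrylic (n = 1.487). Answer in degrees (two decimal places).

At Brewster's angle the reflected and refracted rays are perpendicular, which with Snell's law gives tan θ_B = n₂/n₁.
Here n₂/n₁ = 1.487/1.000 = 1.4870, and Brewster's law gives tan θ_B = n₂/n₁.
θ_B = arctan(1.4870) = 56.08°.

θ_B ≈ 56.08°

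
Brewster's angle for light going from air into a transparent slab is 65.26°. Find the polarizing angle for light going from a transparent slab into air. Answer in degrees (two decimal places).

tan θ_B' = n₁/n₂ = 1/tan θ_B, so θ_B' = 90° − θ_B.
θ_B' = 90° − 65.26° = 24.74°.

θ_B' ≈ 24.74°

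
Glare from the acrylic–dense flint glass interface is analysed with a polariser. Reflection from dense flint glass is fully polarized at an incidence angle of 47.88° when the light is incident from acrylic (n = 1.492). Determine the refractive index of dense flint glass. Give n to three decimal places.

n ≈ 1.650

Full polarization of the reflected beam means tan θ_B = n₂/n₁, where n₁ is the incident medium (acrylic).
n₂ = n₁ tan θ_B = 1.492 × tan 47.88° = 1.650.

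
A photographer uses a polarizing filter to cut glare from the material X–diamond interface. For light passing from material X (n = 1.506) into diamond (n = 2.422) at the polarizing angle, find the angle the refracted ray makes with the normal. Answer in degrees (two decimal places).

θ_t ≈ 31.87°

θ_B = arctan(n₂/n₁) = arctan(2.422/1.506) = 58.13°.
The refracted ray is perpendicular to the reflected ray, so θ_t = 90° − θ_B = 31.87°.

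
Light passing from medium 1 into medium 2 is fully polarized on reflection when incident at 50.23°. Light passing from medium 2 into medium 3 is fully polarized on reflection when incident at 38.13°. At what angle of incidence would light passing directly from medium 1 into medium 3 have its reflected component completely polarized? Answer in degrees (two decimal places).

Each Brewster angle gives a ratio: n₂/n₁ = tan 50.23° = 1.2015, n₃/n₂ = tan 38.13° = 0.7849.
n₃/n₁ = 0.9431. Then tan θ_B(1→3) = n₃/n₁, so θ_B(1→3) = arctan(0.9431) = 43.32°.

θ_B ≈ 43.32°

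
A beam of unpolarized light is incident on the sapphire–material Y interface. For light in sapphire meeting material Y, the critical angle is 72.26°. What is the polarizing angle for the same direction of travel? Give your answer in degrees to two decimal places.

θ_B ≈ 43.60°

sin θ_c = n₂/n₁, so n₂/n₁ = sin 72.26° = 0.9524.
Brewster: tan θ_B = n₂/n₁ = 0.9524.
θ_B = arctan(0.9524) = 43.60°.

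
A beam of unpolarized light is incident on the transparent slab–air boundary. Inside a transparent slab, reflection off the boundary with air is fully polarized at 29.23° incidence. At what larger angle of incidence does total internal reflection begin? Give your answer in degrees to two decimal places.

θ_c ≈ 34.03°

n₂/n₁ = tan 29.23° = 0.5596; the critical angle satisfies sin θ_c = n₂/n₁.
θ_c = arcsin(0.5596) = 34.03°.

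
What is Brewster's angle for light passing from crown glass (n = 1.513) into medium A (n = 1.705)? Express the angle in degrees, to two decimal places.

θ_B ≈ 48.41°

The reflected p-component vanishes when tan θ_B = n₂/n₁.
tan θ_B = n₂/n₁ = 1.705/1.513 = 1.1269.
θ_B = arctan(1.1269) = 48.41°.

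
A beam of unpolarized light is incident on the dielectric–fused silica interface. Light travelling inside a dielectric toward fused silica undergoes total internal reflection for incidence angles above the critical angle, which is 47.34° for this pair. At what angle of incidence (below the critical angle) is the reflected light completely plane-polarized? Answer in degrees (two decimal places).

θ_B ≈ 36.33°

sin θ_c = n₂/n₁, so n₂/n₁ = sin 47.34° = 0.7354.
Brewster: tan θ_B = n₂/n₁ = 0.7354.
θ_B = arctan(0.7354) = 36.33°.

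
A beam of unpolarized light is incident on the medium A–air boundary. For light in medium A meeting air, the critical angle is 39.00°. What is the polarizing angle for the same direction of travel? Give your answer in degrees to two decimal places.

n₂/n₁ = sin θ_c = sin 39.00° = 0.6293.
tan θ_B equals the same ratio, so θ_B = arctan(0.6293) = 32.18°.

θ_B ≈ 32.18°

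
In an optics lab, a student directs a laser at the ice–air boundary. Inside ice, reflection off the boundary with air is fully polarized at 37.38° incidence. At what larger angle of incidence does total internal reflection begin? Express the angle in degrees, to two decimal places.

tan θ_B = n₂/n₁ = tan 37.38° = 0.7640.
Total internal reflection: sin θ_c = n₂/n₁ = 0.7640.
θ_c = arcsin(0.7640) = 49.82°.

θ_c ≈ 49.82°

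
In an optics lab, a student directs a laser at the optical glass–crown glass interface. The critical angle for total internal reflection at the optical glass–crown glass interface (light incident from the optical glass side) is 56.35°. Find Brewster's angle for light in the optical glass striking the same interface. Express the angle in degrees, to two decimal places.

sin θ_c = n₂/n₁, so n₂/n₁ = sin 56.35° = 0.8324.
Brewster: tan θ_B = n₂/n₁ = 0.8324.
θ_B = arctan(0.8324) = 39.78°.

θ_B ≈ 39.78°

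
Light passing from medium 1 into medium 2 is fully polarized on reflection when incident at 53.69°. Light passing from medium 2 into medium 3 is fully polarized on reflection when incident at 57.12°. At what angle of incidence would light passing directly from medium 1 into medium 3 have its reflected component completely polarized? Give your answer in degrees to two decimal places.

Each Brewster angle gives a ratio: n₂/n₁ = tan 53.69° = 1.3608, n₃/n₂ = tan 57.12° = 1.5469.
Multiplying, n₃/n₁ = 1.3608 × 1.5469 = 2.1051, and θ_B(1→3) = arctan 2.1051 = 64.59°.

θ_B ≈ 64.59°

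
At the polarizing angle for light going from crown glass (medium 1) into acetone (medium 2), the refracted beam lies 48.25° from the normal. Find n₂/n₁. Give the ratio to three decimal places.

At Brewster incidence θ_B = 90° − θ_t = 90° − 48.25° = 41.75°.
tan θ_B = n₂/n₁, so n₂/n₁ = tan 41.75° = 0.893.

n₂/n₁ ≈ 0.893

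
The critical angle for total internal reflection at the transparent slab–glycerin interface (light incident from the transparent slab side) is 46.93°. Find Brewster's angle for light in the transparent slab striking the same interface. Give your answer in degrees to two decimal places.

At the critical angle sin θ_c = n₂/n₁, giving n₂/n₁ = sin 46.93° = 0.7305.
Then tan θ_B = n₂/n₁ = 0.7305, so θ_B = arctan 0.7305 = 36.15°.

θ_B ≈ 36.15°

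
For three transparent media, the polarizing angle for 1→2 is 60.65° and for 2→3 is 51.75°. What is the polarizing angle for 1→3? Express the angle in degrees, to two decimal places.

θ_B ≈ 66.09°

n₂/n₁ = tan 60.65° = 1.7783 and n₃/n₂ = tan 51.75° = 1.2685.
Multiplying, n₃/n₁ = 1.7783 × 1.2685 = 2.2558, and θ_B(1→3) = arctan 2.2558 = 66.09°.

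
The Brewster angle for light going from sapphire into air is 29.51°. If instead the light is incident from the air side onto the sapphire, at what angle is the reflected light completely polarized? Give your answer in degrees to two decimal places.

tan θ_B' = n₁/n₂ = 1/tan θ_B, so θ_B' = 90° − θ_B.
θ_B' = 90° − 29.51° = 60.49°.

θ_B' ≈ 60.49°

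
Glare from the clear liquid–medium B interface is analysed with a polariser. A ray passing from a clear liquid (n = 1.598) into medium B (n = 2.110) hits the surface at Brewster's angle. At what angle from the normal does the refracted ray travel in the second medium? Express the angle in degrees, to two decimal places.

θ_t ≈ 37.14°

θ_B = arctan(n₂/n₁) = arctan(2.110/1.598) = 52.86°.
Since θ_B + θ_t = 90° at Brewster incidence, θ_t = 90° − 52.86° = 37.14°.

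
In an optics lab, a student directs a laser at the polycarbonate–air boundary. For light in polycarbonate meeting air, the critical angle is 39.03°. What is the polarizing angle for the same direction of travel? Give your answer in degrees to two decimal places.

n₂/n₁ = sin θ_c = sin 39.03° = 0.6297.
tan θ_B equals the same ratio, so θ_B = arctan(0.6297) = 32.20°.

θ_B ≈ 32.20°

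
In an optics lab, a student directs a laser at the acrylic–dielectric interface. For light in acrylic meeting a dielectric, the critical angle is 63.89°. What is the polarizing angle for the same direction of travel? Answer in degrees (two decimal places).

θ_B ≈ 41.92°

sin θ_c = n₂/n₁, so n₂/n₁ = sin 63.89° = 0.8980.
Brewster: tan θ_B = n₂/n₁ = 0.8980.
θ_B = arctan(0.8980) = 41.92°.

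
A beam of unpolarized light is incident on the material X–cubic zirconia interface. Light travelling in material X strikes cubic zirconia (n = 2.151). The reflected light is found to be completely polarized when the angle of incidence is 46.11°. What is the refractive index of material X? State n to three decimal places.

n ≈ 2.069

Brewster's law: tan θ_B = n₂/n₁ (light incident in material X, refracted into cubic zirconia).
n₁ = n₂ / tan θ_B = 2.151 / tan 46.11° = 2.069.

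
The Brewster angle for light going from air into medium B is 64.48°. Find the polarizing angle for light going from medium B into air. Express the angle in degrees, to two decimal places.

θ_B' ≈ 25.52°

Reversing the direction swaps n₁ and n₂, so tan θ_B' = 1/tan θ_B and θ_B' = 90° − θ_B.
Hence θ_B' = 90° − 64.48° = 25.52°.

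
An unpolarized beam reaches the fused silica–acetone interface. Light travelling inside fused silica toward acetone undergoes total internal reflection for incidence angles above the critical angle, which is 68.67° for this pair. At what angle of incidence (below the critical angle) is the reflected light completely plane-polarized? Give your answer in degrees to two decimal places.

θ_B ≈ 42.97°

n₂/n₁ = sin θ_c = sin 68.67° = 0.9315.
tan θ_B equals the same ratio, so θ_B = arctan(0.9315) = 42.97°.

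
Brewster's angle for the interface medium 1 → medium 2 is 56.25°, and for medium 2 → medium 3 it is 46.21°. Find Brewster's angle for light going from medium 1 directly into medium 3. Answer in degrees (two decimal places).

θ_B ≈ 57.36°

tan θ_B(1→2) = n₂/n₁ = tan 56.25° = 1.4966.
tan θ_B(2→3) = n₃/n₂ = tan 46.21° = 1.0432.
Multiplying, n₃/n₁ = 1.4966 × 1.0432 = 1.5612, and θ_B(1→3) = arctan 1.5612 = 57.36°.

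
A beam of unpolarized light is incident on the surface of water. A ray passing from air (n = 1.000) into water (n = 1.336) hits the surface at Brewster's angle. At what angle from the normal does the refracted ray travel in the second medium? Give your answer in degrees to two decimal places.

First find Brewster's angle: tan θ_B = 1.336/1.000 = 1.3360, giving θ_B = 53.19°.
The refracted ray is perpendicular to the reflected ray, so θ_t = 90° − θ_B = 36.81°.

θ_t ≈ 36.81°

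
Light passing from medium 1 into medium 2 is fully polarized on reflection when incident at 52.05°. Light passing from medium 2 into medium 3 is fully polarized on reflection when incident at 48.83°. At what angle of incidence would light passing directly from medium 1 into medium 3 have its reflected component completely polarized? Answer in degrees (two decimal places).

θ_B ≈ 55.71°

n₂/n₁ = tan 52.05° = 1.2822 and n₃/n₂ = tan 48.83° = 1.1435.
n₃/n₁ = 1.4662. Then tan θ_B(1→3) = n₃/n₁, so θ_B(1→3) = arctan(1.4662) = 55.71°.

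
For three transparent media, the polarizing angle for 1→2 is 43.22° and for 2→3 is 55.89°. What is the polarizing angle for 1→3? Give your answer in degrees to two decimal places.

Each Brewster angle gives a ratio: n₂/n₁ = tan 43.22° = 0.9397, n₃/n₂ = tan 55.89° = 1.4764.
So n₃/n₁ = (n₂/n₁)(n₃/n₂) = 0.9397 × 1.4764 = 1.3874.
θ_B(1→3) = arctan(1.3874) = 54.22°.

θ_B ≈ 54.22°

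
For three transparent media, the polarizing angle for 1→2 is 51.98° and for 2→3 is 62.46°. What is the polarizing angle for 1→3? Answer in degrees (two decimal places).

θ_B ≈ 67.82°

tan θ_B(1→2) = n₂/n₁ = tan 51.98° = 1.2790.
tan θ_B(2→3) = n₃/n₂ = tan 62.46° = 1.9177.
So n₃/n₁ = (n₂/n₁)(n₃/n₂) = 1.2790 × 1.9177 = 2.4528.
θ_B(1→3) = arctan(2.4528) = 67.82°.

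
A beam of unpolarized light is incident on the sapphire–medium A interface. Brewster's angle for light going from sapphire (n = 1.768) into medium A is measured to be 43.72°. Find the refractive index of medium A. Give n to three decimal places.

n ≈ 1.691

Brewster's law: tan θ_B = n₂/n₁ (light incident in sapphire, refracted into medium A).
n₂ = n₁ tan θ_B = 1.768 × tan 43.72° = 1.691.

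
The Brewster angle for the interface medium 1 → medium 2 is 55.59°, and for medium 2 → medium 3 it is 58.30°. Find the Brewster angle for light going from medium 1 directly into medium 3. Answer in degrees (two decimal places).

θ_B ≈ 67.07°

n₂/n₁ = tan 55.59° = 1.4599 and n₃/n₂ = tan 58.30° = 1.6191.
So n₃/n₁ = (n₂/n₁)(n₃/n₂) = 1.4599 × 1.6191 = 2.3638.
θ_B(1→3) = arctan(2.3638) = 67.07°.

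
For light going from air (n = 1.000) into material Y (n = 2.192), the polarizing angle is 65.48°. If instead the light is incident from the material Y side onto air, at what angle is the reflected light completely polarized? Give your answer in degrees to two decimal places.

tan θ_B' = n₁/n₂ = 1/tan θ_B, so θ_B' = 90° − θ_B.
θ_B' = 90° − 65.48° = 24.52°.

θ_B' ≈ 24.52°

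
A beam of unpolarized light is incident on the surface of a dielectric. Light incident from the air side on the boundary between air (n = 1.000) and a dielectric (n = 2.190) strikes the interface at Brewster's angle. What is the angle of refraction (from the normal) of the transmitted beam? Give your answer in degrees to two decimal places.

tan θ_B = n₂/n₁ = 2.190/1.000 = 2.1900, so θ_B = 65.46°.
The refracted ray is perpendicular to the reflected ray, so θ_t = 90° − θ_B = 24.54°.

θ_t ≈ 24.54°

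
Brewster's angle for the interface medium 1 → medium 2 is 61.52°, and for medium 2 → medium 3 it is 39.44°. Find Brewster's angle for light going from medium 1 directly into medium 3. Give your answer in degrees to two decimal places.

tan θ_B(1→2) = n₂/n₁ = tan 61.52° = 1.8433.
tan θ_B(2→3) = n₃/n₂ = tan 39.44° = 0.8226.
So n₃/n₁ = (n₂/n₁)(n₃/n₂) = 1.8433 × 0.8226 = 1.5163.
θ_B(1→3) = arctan(1.5163) = 56.59°.

θ_B ≈ 56.59°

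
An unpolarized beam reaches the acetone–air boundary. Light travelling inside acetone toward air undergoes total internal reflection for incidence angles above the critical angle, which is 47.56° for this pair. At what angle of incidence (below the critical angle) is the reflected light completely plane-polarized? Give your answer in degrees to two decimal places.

n₂/n₁ = sin θ_c = sin 47.56° = 0.7380.
tan θ_B equals the same ratio, so θ_B = arctan(0.7380) = 36.43°.

θ_B ≈ 36.43°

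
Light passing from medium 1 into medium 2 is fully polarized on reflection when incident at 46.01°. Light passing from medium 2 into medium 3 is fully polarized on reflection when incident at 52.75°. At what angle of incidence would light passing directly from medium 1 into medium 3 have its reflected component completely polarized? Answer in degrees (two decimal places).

θ_B ≈ 53.72°

tan θ_B(1→2) = n₂/n₁ = tan 46.01° = 1.0359.
tan θ_B(2→3) = n₃/n₂ = tan 52.75° = 1.3151.
So n₃/n₁ = (n₂/n₁)(n₃/n₂) = 1.0359 × 1.3151 = 1.3623.
θ_B(1→3) = arctan(1.3623) = 53.72°.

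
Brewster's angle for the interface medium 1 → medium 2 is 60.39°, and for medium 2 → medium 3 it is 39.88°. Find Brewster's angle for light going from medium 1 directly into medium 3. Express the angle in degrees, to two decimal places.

Each Brewster angle gives a ratio: n₂/n₁ = tan 60.39° = 1.7596, n₃/n₂ = tan 39.88° = 0.8355.
n₃/n₁ = 1.4702. Then tan θ_B(1→3) = n₃/n₁, so θ_B(1→3) = arctan(1.4702) = 55.78°.

θ_B ≈ 55.78°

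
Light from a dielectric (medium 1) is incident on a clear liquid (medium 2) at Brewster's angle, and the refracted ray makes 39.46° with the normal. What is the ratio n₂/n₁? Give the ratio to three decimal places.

θ_B + θ_t = 90°, so θ_B = 90° − 39.46° = 50.54°.
tan θ_B = n₂/n₁, so n₂/n₁ = tan 50.54° = 1.215.

n₂/n₁ ≈ 1.215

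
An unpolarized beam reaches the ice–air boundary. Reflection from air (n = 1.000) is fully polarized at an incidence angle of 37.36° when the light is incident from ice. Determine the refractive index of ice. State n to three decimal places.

n ≈ 1.310

At the Brewster angle, tan θ_B = n₂/n₁ with n₁ on the incident side (ice) and n₂ on the transmitted side (air).
n₁ = n₂ / tan θ_B = 1.000 / tan 37.36° = 1.310.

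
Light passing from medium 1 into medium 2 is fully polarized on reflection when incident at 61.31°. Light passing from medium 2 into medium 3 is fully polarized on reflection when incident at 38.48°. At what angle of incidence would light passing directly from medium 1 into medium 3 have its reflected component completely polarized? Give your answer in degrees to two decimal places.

θ_B ≈ 55.45°

n₂/n₁ = tan 61.31° = 1.8273 and n₃/n₂ = tan 38.48° = 0.7949.
n₃/n₁ = 1.4525. Then tan θ_B(1→3) = n₃/n₁, so θ_B(1→3) = arctan(1.4525) = 55.45°.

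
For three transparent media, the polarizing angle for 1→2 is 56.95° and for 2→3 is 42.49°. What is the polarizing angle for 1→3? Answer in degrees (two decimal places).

Each Brewster angle gives a ratio: n₂/n₁ = tan 56.95° = 1.5369, n₃/n₂ = tan 42.49° = 0.9160.
So n₃/n₁ = (n₂/n₁)(n₃/n₂) = 1.5369 × 0.9160 = 1.4078.
θ_B(1→3) = arctan(1.4078) = 54.61°.

θ_B ≈ 54.61°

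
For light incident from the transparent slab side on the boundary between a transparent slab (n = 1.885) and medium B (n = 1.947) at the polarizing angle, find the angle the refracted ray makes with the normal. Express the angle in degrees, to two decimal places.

θ_t ≈ 44.07°

First find Brewster's angle: tan θ_B = 1.947/1.885 = 1.0329, giving θ_B = 45.93°.
The refracted ray is perpendicular to the reflected ray, so θ_t = 90° − θ_B = 44.07°.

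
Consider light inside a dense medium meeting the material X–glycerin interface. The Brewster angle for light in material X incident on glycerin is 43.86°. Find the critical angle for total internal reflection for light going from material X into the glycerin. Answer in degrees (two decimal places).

θ_c ≈ 73.94°

tan θ_B = n₂/n₁ = tan 43.86° = 0.9610.
Total internal reflection: sin θ_c = n₂/n₁ = 0.9610.
θ_c = arcsin(0.9610) = 73.94°.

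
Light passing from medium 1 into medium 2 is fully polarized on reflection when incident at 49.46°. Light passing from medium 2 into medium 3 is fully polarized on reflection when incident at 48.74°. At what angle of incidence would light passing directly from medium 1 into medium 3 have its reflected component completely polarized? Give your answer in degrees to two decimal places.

Each Brewster angle gives a ratio: n₂/n₁ = tan 49.46° = 1.1692, n₃/n₂ = tan 48.74° = 1.1399.
n₃/n₁ = 1.3327. Then tan θ_B(1→3) = n₃/n₁, so θ_B(1→3) = arctan(1.3327) = 53.12°.

θ_B ≈ 53.12°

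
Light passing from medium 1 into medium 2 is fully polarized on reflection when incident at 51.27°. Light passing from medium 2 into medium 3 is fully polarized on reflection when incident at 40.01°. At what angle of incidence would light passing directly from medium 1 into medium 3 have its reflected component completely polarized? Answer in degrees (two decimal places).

θ_B ≈ 46.30°

n₂/n₁ = tan 51.27° = 1.2469 and n₃/n₂ = tan 40.01° = 0.8394.
n₃/n₁ = 1.0466. Then tan θ_B(1→3) = n₃/n₁, so θ_B(1→3) = arctan(1.0466) = 46.30°.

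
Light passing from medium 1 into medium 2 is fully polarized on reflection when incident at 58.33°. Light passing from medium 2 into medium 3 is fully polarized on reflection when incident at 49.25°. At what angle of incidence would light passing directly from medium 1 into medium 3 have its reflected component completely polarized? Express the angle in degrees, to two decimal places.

n₂/n₁ = tan 58.33° = 1.6210 and n₃/n₂ = tan 49.25° = 1.1606.
Multiplying, n₃/n₁ = 1.6210 × 1.1606 = 1.8813, and θ_B(1→3) = arctan 1.8813 = 62.01°.

θ_B ≈ 62.01°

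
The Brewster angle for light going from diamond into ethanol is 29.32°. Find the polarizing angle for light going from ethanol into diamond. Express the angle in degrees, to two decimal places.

Reversing the direction swaps n₁ and n₂, so tan θ_B' = 1/tan θ_B and θ_B' = 90° − θ_B.
Hence θ_B' = 90° − 29.32° = 60.68°.

θ_B' ≈ 60.68°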